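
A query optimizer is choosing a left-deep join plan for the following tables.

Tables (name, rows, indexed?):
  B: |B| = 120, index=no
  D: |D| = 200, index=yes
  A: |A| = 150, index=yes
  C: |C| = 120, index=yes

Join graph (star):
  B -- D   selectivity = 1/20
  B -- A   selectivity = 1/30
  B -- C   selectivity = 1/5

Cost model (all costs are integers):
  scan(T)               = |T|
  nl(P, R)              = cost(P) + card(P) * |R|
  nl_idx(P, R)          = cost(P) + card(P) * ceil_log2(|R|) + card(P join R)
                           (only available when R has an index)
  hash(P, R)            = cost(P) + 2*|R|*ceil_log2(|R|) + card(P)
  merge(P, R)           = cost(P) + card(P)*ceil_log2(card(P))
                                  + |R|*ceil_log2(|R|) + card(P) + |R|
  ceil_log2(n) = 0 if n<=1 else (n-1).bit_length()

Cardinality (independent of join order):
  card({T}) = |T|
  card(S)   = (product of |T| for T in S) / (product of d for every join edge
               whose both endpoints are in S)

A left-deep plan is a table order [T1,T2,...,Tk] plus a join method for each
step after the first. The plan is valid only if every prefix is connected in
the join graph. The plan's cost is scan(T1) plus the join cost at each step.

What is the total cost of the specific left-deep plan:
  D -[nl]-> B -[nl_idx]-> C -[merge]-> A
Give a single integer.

step 1: scan D: cost=200, card=200
step 2: join B via nl
    card(P join B) = 200*120/(20) = 1200
    cost = 200 + 200*120 = 24200
step 3: join C via nl_idx
    card(P join C) = 1200*120/(5) = 28800
    cost = 24200 + 1200*7 + 28800 = 61400
step 4: join A via merge
    card(P join A) = 28800*150/(30) = 144000
    cost = 61400 + 28800*15 + 150*8 + 28800 + 150 = 523550

523550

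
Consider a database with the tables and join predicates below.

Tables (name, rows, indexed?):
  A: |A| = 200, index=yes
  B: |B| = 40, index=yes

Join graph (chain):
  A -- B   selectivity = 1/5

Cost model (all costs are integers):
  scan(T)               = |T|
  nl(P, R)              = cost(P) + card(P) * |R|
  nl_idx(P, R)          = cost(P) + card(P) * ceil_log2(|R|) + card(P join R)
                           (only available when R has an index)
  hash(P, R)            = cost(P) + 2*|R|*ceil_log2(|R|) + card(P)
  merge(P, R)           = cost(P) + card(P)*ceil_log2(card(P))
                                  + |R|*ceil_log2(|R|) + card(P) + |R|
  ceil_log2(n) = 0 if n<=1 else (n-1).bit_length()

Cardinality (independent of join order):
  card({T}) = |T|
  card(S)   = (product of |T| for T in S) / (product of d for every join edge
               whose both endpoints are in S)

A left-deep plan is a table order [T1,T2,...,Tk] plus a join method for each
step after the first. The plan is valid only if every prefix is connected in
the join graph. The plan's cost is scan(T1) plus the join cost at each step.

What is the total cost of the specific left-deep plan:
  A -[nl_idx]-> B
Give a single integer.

3000

step 1: scan A: cost=200, card=200
step 2: join B via nl_idx
    card(P join B) = 200*40/(5) = 1600
    cost = 200 + 200*6 + 1600 = 3000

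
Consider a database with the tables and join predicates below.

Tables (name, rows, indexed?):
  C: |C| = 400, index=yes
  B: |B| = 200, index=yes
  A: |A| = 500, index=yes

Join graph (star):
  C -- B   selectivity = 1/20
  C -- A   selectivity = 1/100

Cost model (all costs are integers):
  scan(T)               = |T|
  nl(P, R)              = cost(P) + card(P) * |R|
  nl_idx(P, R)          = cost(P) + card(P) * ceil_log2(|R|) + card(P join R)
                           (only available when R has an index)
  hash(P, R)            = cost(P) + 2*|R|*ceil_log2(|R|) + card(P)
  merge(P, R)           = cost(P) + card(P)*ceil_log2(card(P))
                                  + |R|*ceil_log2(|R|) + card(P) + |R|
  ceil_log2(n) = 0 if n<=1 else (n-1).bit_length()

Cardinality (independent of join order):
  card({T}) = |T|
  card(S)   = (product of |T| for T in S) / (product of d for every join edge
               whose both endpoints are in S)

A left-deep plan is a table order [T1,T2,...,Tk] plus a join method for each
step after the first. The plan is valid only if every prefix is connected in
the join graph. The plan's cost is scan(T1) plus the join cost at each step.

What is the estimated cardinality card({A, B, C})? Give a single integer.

Tables in S: A(500), B(200), C(400)
Edges inside S: C-B(d=20), C-A(d=100)
numerator = 500 * 200 * 400 = 40000000
denominator = 20 * 100 = 2000
card(S) = 40000000 / 2000 = 20000

20000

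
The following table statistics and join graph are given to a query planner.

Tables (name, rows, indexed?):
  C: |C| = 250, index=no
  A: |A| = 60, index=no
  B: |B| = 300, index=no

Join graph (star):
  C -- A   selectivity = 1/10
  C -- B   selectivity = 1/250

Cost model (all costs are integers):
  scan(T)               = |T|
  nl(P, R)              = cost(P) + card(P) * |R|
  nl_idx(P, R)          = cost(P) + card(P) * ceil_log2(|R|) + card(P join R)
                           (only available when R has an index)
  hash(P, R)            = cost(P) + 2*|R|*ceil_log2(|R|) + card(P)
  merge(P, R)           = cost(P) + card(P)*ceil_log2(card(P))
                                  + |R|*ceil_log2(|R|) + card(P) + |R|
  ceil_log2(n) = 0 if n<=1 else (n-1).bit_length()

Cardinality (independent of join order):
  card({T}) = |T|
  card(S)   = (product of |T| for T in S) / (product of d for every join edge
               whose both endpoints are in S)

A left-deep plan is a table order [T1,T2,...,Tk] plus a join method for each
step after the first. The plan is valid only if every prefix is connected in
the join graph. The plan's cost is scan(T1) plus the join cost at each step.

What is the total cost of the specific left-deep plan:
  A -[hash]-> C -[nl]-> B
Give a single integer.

454120

step 1: scan A: cost=60, card=60
step 2: join C via hash
    card(P join C) = 60*250/(10) = 1500
    cost = 60 + 2*250*8 + 60 = 4120
step 3: join B via nl
    card(P join B) = 1500*300/(250) = 1800
    cost = 4120 + 1500*300 = 454120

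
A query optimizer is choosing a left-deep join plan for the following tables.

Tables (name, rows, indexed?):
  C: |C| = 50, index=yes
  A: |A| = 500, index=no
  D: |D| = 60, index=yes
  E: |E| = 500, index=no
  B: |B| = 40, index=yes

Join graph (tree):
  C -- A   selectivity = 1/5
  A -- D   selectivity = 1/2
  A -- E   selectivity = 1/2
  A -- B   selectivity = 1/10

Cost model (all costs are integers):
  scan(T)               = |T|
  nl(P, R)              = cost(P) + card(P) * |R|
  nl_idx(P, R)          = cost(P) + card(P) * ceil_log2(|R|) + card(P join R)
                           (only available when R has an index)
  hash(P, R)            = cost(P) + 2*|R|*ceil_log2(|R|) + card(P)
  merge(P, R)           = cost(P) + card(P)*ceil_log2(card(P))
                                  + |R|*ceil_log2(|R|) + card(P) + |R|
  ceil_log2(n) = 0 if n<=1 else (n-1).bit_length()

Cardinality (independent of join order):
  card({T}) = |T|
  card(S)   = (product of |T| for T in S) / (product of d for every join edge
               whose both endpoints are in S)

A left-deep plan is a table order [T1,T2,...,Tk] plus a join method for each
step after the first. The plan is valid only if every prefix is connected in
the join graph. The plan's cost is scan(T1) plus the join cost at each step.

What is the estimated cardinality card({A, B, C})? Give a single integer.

Tables in S: A(500), B(40), C(50)
Edges inside S: C-A(d=5), A-B(d=10)
numerator = 500 * 40 * 50 = 1000000
denominator = 5 * 10 = 50
card(S) = 1000000 / 50 = 20000

20000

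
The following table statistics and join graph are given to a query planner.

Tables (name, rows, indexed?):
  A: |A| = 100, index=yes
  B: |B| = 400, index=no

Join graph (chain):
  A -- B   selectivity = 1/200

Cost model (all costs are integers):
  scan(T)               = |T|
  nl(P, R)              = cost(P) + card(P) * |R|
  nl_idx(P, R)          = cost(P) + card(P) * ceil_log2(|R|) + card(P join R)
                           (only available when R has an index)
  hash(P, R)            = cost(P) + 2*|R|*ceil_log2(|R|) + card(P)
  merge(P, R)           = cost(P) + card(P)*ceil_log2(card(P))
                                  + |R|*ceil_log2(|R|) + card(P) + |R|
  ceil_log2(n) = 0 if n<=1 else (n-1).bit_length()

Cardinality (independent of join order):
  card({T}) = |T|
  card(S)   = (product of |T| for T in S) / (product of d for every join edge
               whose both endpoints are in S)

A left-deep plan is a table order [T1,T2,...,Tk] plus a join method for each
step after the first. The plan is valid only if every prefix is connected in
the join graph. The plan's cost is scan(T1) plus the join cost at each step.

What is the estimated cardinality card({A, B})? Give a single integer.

200

Tables in S: A(100), B(400)
Edges inside S: A-B(d=200)
numerator = 100 * 400 = 40000
denominator = 200 = 200
card(S) = 40000 / 200 = 200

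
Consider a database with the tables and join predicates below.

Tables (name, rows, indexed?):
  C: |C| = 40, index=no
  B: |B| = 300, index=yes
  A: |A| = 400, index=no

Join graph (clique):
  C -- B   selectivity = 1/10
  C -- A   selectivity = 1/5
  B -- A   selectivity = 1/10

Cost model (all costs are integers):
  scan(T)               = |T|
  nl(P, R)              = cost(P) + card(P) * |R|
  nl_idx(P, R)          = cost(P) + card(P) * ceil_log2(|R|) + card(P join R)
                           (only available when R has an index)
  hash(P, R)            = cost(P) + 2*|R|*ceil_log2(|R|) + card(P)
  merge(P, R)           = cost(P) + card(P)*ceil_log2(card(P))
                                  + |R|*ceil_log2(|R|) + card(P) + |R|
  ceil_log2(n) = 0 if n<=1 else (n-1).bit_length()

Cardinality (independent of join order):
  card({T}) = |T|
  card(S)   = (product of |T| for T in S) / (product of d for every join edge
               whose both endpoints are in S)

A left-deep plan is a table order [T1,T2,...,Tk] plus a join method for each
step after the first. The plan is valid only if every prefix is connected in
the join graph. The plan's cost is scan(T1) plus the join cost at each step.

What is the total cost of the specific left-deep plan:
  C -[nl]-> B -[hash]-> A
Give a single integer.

step 1: scan C: cost=40, card=40
step 2: join B via nl
    card(P join B) = 40*300/(10) = 1200
    cost = 40 + 40*300 = 12040
step 3: join A via hash
    card(P join A) = 1200*400/(5*10) = 9600
    cost = 12040 + 2*400*9 + 1200 = 20440

20440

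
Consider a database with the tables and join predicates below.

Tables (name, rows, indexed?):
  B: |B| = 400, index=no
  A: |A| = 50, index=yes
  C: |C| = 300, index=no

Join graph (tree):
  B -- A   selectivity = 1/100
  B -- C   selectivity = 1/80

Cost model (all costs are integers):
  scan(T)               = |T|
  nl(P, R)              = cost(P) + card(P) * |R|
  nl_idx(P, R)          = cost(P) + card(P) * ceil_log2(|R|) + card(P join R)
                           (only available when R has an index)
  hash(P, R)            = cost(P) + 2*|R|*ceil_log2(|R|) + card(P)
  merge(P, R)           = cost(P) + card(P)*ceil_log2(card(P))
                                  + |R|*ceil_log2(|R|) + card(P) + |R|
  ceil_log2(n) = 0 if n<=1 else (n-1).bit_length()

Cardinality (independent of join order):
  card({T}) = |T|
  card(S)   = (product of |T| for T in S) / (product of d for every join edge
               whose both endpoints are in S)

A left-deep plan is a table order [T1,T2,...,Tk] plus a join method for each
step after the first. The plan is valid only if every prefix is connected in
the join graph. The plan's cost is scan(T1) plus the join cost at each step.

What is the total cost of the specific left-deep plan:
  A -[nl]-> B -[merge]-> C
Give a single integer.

24850

step 1: scan A: cost=50, card=50
step 2: join B via nl
    card(P join B) = 50*400/(100) = 200
    cost = 50 + 50*400 = 20050
step 3: join C via merge
    card(P join C) = 200*300/(80) = 750
    cost = 20050 + 200*8 + 300*9 + 200 + 300 = 24850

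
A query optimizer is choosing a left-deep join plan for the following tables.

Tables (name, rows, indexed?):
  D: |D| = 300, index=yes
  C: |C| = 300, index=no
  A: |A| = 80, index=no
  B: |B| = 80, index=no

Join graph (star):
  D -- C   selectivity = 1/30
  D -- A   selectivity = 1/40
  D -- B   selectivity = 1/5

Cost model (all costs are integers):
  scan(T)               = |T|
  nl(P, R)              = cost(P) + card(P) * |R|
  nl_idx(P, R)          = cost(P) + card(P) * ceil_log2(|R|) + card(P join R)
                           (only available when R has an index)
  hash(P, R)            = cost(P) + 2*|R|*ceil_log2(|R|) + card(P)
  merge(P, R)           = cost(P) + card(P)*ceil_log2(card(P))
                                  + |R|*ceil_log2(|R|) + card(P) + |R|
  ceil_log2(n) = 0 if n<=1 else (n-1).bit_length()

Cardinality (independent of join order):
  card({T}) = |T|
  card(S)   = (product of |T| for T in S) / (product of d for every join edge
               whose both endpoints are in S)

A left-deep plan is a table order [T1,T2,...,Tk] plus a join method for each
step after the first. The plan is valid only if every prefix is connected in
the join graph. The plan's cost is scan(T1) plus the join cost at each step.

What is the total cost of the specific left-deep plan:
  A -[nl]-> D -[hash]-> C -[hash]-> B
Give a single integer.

37200

step 1: scan A: cost=80, card=80
step 2: join D via nl
    card(P join D) = 80*300/(40) = 600
    cost = 80 + 80*300 = 24080
step 3: join C via hash
    card(P join C) = 600*300/(30) = 6000
    cost = 24080 + 2*300*9 + 600 = 30080
step 4: join B via hash
    card(P join B) = 6000*80/(5) = 96000
    cost = 30080 + 2*80*7 + 6000 = 37200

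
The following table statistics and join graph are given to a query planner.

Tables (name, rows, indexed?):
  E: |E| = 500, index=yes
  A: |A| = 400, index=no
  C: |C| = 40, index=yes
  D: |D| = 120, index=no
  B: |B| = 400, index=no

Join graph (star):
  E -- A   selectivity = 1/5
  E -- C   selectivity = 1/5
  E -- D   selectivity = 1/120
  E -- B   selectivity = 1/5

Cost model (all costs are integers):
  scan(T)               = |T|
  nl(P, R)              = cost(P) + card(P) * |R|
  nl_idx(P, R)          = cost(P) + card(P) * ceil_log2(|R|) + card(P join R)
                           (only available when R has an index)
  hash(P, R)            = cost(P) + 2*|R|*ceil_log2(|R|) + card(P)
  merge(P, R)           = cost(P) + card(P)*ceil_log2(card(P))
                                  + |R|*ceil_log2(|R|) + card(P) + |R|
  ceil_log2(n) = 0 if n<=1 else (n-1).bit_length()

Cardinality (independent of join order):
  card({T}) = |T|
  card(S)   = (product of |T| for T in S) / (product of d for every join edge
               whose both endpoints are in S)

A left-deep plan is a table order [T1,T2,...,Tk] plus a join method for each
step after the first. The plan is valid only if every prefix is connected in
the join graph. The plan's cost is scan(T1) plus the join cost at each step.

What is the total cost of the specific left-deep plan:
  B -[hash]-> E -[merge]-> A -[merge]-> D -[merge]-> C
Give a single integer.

step 1: scan B: cost=400, card=400
step 2: join E via hash
    card(P join E) = 400*500/(5) = 40000
    cost = 400 + 2*500*9 + 400 = 9800
step 3: join A via merge
    card(P join A) = 40000*400/(5) = 3200000
    cost = 9800 + 40000*16 + 400*9 + 40000 + 400 = 693800
step 4: join D via merge
    card(P join D) = 3200000*120/(120) = 3200000
    cost = 693800 + 3200000*22 + 120*7 + 3200000 + 120 = 74294760
step 5: join C via merge
    card(P join C) = 3200000*40/(5) = 25600000
    cost = 74294760 + 3200000*22 + 40*6 + 3200000 + 40 = 147895040

147895040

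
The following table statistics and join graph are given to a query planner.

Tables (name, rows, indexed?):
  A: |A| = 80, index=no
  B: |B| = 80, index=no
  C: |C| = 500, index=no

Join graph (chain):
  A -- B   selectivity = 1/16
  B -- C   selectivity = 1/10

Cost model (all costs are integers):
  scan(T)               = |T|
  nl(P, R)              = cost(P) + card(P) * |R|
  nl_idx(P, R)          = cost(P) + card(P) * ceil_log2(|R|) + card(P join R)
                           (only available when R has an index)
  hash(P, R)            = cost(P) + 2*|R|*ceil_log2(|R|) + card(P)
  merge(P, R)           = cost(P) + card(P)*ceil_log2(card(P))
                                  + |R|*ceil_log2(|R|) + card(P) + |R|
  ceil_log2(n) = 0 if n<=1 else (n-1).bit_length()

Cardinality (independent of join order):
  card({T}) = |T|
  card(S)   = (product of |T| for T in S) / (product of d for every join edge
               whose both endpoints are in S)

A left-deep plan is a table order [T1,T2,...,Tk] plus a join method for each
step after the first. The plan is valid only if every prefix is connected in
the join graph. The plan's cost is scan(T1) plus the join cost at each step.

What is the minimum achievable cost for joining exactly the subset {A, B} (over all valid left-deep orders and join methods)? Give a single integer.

Selinger DP over subsets of {A,B}:
  {A}: scan cost=80, card=80
  {B}: scan cost=80, card=80
  {AB}: card=400; try (B,hash)→1280, (A,hash)→1280, (B,merge)→1360, (A,merge)→1360, (B,nl)→6480, (A,nl)→6480; best=1280 via (B,hash)

1280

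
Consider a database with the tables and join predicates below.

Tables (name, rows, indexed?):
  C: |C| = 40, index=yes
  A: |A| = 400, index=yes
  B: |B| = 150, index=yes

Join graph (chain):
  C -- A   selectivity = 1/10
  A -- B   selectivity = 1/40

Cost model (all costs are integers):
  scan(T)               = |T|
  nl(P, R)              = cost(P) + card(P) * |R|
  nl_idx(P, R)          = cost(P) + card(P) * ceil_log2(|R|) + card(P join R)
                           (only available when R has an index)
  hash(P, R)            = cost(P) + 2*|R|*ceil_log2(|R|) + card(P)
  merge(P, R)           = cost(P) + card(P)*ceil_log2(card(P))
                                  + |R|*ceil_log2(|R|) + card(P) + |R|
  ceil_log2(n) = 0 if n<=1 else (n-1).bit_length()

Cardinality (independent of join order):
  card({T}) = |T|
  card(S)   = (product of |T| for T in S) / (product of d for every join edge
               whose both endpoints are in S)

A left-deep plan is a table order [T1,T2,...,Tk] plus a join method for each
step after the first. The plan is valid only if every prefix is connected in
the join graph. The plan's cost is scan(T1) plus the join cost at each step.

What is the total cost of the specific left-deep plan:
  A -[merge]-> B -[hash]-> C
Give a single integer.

step 1: scan A: cost=400, card=400
step 2: join B via merge
    card(P join B) = 400*150/(40) = 1500
    cost = 400 + 400*9 + 150*8 + 400 + 150 = 5750
step 3: join C via hash
    card(P join C) = 1500*40/(10) = 6000
    cost = 5750 + 2*40*6 + 1500 = 7730

7730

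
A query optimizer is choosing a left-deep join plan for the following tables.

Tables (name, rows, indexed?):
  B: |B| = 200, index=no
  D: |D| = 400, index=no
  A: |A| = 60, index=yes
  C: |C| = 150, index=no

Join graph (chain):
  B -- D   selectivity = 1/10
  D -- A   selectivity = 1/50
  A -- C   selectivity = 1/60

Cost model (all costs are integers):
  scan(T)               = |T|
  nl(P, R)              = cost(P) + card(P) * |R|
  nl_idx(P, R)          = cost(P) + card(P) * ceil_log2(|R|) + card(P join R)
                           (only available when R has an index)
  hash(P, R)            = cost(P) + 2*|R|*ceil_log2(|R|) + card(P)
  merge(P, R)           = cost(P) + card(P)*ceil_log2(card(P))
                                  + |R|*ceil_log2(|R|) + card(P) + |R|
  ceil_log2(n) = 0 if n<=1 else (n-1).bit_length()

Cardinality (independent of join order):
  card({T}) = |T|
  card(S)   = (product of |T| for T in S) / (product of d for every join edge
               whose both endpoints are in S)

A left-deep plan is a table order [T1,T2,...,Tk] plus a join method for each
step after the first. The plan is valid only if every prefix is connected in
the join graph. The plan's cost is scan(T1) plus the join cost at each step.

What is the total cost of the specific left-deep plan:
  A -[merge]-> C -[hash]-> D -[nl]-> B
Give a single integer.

249180

step 1: scan A: cost=60, card=60
step 2: join C via merge
    card(P join C) = 60*150/(60) = 150
    cost = 60 + 60*6 + 150*8 + 60 + 150 = 1830
step 3: join D via hash
    card(P join D) = 150*400/(50) = 1200
    cost = 1830 + 2*400*9 + 150 = 9180
step 4: join B via nl
    card(P join B) = 1200*200/(10) = 24000
    cost = 9180 + 1200*200 = 249180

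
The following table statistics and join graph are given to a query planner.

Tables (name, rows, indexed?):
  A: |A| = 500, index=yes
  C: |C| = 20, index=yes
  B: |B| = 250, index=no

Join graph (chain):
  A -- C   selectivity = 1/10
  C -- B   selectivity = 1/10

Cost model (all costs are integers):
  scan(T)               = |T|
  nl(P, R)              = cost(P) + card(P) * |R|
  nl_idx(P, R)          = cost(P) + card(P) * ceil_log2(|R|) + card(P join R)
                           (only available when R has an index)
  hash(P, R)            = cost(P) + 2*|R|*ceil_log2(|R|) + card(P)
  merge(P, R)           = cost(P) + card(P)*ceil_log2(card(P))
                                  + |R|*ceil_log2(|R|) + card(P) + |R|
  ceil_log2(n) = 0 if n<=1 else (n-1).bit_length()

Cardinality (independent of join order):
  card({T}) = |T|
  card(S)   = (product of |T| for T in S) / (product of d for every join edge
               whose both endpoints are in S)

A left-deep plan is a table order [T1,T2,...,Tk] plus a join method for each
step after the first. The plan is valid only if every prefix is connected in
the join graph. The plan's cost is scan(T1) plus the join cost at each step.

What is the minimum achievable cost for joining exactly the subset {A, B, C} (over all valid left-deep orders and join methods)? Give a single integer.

6200

Selinger DP over subsets of {A,B,C}:
  {A}: scan cost=500, card=500
  {C}: scan cost=20, card=20
  {B}: scan cost=250, card=250
  {AC}: card=1000; try (C,hash)→1200, (A,nl_idx)→1200, (C,nl_idx)→4000, (A,merge)→5140, (C,merge)→5620, (A,hash)→9040 …(+2); best=1200 via (C,hash)
  {BC}: card=500; try (C,hash)→700, (C,nl_idx)→2000, (B,merge)→2390, (C,merge)→2620, (B,hash)→4040, (B,nl)→5020 …(+1); best=700 via (C,hash)
  {ABC}: card=25000; try (B,hash)→6200, (A,hash)→10200, (A,merge)→10700, (B,merge)→14450, (A,nl_idx)→30200, (A,nl)→250700 …(+1); best=6200 via (B,hash)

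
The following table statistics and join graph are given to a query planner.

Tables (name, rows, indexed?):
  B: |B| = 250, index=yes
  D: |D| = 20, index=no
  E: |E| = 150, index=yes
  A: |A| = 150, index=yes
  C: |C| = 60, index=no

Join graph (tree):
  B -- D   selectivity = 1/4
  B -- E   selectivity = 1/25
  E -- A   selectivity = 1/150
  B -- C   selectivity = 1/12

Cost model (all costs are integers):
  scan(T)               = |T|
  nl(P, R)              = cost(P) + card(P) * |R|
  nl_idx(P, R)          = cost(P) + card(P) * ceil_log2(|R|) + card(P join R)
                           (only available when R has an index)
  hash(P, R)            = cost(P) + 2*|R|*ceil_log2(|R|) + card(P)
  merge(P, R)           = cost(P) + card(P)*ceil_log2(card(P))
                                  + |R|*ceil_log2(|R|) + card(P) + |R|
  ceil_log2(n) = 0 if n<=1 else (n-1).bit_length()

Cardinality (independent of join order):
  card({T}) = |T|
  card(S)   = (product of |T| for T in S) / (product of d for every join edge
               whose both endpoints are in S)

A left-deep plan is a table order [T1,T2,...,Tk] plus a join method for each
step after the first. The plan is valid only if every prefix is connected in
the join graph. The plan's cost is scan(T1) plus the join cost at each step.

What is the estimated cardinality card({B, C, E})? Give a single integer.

7500

Tables in S: B(250), C(60), E(150)
Edges inside S: B-E(d=25), B-C(d=12)
numerator = 250 * 60 * 150 = 2250000
denominator = 25 * 12 = 300
card(S) = 2250000 / 300 = 7500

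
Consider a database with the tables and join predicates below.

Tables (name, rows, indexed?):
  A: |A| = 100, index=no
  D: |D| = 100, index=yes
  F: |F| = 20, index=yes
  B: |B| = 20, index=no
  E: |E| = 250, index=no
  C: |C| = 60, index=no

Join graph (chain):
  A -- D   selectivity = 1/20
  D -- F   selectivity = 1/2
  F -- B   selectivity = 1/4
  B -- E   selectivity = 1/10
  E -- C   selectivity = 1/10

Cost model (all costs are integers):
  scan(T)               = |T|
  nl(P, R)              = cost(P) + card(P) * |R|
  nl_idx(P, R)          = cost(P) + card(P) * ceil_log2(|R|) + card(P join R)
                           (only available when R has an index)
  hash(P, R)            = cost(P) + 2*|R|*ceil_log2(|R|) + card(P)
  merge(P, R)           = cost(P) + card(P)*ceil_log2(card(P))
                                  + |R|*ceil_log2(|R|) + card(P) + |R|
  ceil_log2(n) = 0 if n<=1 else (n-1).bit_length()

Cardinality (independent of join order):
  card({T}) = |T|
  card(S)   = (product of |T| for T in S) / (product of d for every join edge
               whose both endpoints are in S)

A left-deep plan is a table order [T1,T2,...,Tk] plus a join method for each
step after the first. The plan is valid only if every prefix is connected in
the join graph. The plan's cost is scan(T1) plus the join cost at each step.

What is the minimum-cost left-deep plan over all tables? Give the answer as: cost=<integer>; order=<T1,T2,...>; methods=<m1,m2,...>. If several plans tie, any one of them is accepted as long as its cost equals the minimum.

Selinger DP (subsets sized 1..n):
  {A}: scan cost=100, card=100
  {D}: scan cost=100, card=100
  {F}: scan cost=20, card=20
  {B}: scan cost=20, card=20
  {E}: scan cost=250, card=250
  {C}: scan cost=60, card=60
  {AD}: card=500; try (D,nl_idx)→1300, (D,hash)→1600, (A,hash)→1600, (D,merge)→1700, (A,merge)→1700, (D,nl)→10100 …(+1); best=1300 via (D,nl_idx)
  {DF}: card=1000; try (F,hash)→400, (D,merge)→940, (F,merge)→1020, (D,nl_idx)→1160, (D,hash)→1440, (F,nl_idx)→1600 …(+2); best=400 via (F,hash)
  {BF}: card=100; try (F,nl_idx)→220, (F,hash)→240, (B,hash)→240, (F,merge)→260, (B,merge)→260, (F,nl)→420 …(+1); best=220 via (F,nl_idx)
  {BE}: card=500; try (B,hash)→700, (E,merge)→2390, (B,merge)→2620, (E,hash)→4040, (E,nl)→5020, (B,nl)→5250; best=700 via (B,hash)
  {CE}: card=1500; try (C,hash)→1220, (E,merge)→2730, (C,merge)→2920, (E,hash)→4120, (E,nl)→15060, (C,nl)→15250; best=1220 via (C,hash)
  {ADF}: card=5000; try (F,hash)→2000, (A,hash)→2800, (F,merge)→6420, (F,nl_idx)→8800, (F,nl)→11300, (A,merge)→12200 …(+1); best=2000 via (F,hash)
  {BDF}: card=5000; try (B,hash)→1600, (D,hash)→1720, (D,merge)→1820, (D,nl_idx)→5920, (D,nl)→10220, (B,merge)→11520 …(+1); best=1600 via (B,hash)
  {BEF}: card=2500; try (F,hash)→1400, (E,merge)→3270, (E,hash)→4320, (F,nl_idx)→5700, (F,merge)→5820, (F,nl)→10700 …(+1); best=1400 via (F,hash)
  {BCE}: card=3000; try (C,hash)→1920, (B,hash)→2920, (C,merge)→6120, (B,merge)→19340, (C,nl)→30700, (B,nl)→31220; best=1920 via (C,hash)
  {ABDF}: card=25000; try (B,hash)→7200, (A,hash)→8000, (B,merge)→72120, (A,merge)→72400, (B,nl)→102000, (A,nl)→501600; best=7200 via (B,hash)
  {BDEF}: card=125000; try (D,hash)→5300, (E,hash)→10600, (D,merge)→34700, (E,merge)→73850, (D,nl_idx)→143900, (D,nl)→251400 …(+1); best=5300 via (D,hash)
  {BCEF}: card=15000; try (C,hash)→4620, (F,hash)→5120, (F,nl_idx)→31920, (C,merge)→34320, (F,merge)→41040, (F,nl)→61920 …(+1); best=4620 via (C,hash)
  {ABDEF}: card=625000; try (E,hash)→36200, (A,hash)→131700, (E,merge)→409450, (A,merge)→2256100, (E,nl)→6257200, (A,nl)→12505300; best=36200 via (E,hash)
  {BCDEF}: card=750000; try (D,hash)→21020, (C,hash)→131020, (D,merge)→230420, (D,nl_idx)→859620, (D,nl)→1504620, (C,merge)→2255720 …(+1); best=21020 via (D,hash)
  {ABCDEF}: card=3750000; try (C,hash)→661920, (A,hash)→772420, (C,merge)→13161620, (A,merge)→15771820, (C,nl)→37536200, (A,nl)→75021020; best=661920 via (C,hash)

cost=661920; order=A,D,F,B,E,C; methods=nl_idx,hash,hash,hash,hash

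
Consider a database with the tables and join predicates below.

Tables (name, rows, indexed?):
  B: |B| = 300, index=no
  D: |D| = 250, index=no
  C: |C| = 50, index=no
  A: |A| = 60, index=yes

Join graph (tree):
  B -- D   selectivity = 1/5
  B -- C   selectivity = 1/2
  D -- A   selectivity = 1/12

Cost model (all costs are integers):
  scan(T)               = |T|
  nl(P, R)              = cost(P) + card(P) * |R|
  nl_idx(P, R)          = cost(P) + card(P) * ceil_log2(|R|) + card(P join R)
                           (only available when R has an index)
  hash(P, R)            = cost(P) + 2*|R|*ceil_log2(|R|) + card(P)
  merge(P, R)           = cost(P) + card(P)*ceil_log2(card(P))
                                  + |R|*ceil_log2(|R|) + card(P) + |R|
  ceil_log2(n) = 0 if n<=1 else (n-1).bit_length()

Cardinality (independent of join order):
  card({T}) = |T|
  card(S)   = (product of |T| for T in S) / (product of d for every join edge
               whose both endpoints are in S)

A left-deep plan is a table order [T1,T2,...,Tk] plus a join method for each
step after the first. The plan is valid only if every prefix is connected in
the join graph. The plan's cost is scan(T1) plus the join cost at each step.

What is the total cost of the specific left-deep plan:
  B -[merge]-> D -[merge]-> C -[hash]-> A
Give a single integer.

606620

step 1: scan B: cost=300, card=300
step 2: join D via merge
    card(P join D) = 300*250/(5) = 15000
    cost = 300 + 300*9 + 250*8 + 300 + 250 = 5550
step 3: join C via merge
    card(P join C) = 15000*50/(2) = 375000
    cost = 5550 + 15000*14 + 50*6 + 15000 + 50 = 230900
step 4: join A via hash
    card(P join A) = 375000*60/(12) = 1875000
    cost = 230900 + 2*60*6 + 375000 = 606620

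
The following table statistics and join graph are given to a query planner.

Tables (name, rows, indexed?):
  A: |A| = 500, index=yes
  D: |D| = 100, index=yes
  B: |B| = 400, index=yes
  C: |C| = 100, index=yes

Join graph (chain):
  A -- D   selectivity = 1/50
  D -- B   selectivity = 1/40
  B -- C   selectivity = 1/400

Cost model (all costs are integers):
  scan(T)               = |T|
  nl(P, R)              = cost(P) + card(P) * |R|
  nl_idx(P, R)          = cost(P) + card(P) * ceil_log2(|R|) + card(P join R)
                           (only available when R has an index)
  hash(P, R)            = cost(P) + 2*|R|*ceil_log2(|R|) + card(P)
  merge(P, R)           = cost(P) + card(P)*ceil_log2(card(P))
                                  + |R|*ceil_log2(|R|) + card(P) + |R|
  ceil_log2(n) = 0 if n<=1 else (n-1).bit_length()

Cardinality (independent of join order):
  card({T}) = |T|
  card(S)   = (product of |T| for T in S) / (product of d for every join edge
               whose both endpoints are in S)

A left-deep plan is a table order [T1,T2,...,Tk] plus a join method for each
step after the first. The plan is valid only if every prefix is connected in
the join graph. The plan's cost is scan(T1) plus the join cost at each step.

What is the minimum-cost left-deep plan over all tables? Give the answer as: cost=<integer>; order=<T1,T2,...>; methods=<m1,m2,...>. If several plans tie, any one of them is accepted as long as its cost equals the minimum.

cost=6800; order=C,B,D,A; methods=nl_idx,nl_idx,nl_idx

Selinger DP (subsets sized 1..n):
  {A}: scan cost=500, card=500
  {D}: scan cost=100, card=100
  {B}: scan cost=400, card=400
  {C}: scan cost=100, card=100
  {AD}: card=1000; try (A,nl_idx)→2000, (D,hash)→2400, (D,nl_idx)→5000, (A,merge)→5900, (D,merge)→6300, (A,hash)→9200 …(+2); best=2000 via (A,nl_idx)
  {BD}: card=1000; try (B,nl_idx)→2000, (D,hash)→2200, (D,nl_idx)→4200, (B,merge)→4900, (D,merge)→5200, (B,hash)→7400 …(+2); best=2000 via (B,nl_idx)
  {BC}: card=100; try (B,nl_idx)→1100, (C,hash)→2200, (C,nl_idx)→3300, (B,merge)→4900, (C,merge)→5200, (B,hash)→7400 …(+2); best=1100 via (B,nl_idx)
  {ABD}: card=10000; try (B,hash)→10200, (A,hash)→12000, (B,merge)→17000, (A,merge)→18000, (B,nl_idx)→21000, (A,nl_idx)→21000 …(+2); best=10200 via (B,hash)
  {BCD}: card=250; try (D,nl_idx)→2050, (D,hash)→2600, (D,merge)→2700, (C,hash)→4400, (C,nl_idx)→9250, (D,nl)→11100 …(+2); best=2050 via (D,nl_idx)
  {ABCD}: card=2500; try (A,nl_idx)→6800, (A,merge)→9300, (A,hash)→11300, (C,hash)→21600, (C,nl_idx)→82700, (A,nl)→127050 …(+2); best=6800 via (A,nl_idx)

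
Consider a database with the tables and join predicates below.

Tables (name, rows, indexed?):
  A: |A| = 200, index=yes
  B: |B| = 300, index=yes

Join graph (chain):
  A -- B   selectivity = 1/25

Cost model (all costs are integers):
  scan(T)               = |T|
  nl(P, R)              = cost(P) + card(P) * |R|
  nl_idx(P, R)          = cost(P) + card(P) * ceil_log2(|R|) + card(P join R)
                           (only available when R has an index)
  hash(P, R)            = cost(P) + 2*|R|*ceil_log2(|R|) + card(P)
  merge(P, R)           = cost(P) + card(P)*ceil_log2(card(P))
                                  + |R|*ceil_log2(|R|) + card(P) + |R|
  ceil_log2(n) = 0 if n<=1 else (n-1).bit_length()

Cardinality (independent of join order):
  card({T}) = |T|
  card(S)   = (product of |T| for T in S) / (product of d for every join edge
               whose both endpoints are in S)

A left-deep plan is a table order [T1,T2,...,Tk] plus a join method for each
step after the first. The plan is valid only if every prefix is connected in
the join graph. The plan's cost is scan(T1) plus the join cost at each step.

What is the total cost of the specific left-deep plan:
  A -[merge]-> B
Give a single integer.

5000

step 1: scan A: cost=200, card=200
step 2: join B via merge
    card(P join B) = 200*300/(25) = 2400
    cost = 200 + 200*8 + 300*9 + 200 + 300 = 5000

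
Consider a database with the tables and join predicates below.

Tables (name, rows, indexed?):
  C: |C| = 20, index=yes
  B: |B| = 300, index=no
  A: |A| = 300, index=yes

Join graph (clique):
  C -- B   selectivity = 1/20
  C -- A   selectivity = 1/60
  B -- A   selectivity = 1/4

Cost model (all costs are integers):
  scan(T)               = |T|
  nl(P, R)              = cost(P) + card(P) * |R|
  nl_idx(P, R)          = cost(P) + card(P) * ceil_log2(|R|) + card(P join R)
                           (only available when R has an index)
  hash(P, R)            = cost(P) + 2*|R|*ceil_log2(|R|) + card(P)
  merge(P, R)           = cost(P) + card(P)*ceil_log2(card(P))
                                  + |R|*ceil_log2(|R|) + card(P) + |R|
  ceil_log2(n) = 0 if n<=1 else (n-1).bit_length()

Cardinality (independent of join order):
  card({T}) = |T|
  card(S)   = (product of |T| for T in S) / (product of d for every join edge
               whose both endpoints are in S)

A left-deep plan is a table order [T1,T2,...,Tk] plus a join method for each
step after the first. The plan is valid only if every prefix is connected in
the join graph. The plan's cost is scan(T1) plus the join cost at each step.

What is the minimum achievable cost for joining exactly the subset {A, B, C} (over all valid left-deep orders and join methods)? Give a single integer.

3875

Selinger DP over subsets of {A,B,C}:
  {C}: scan cost=20, card=20
  {B}: scan cost=300, card=300
  {A}: scan cost=300, card=300
  {BC}: card=300; try (C,hash)→800, (C,nl_idx)→2100, (B,merge)→3140, (C,merge)→3420, (B,hash)→5440, (B,nl)→6020 …(+1); best=800 via (C,hash)
  {AC}: card=100; try (A,nl_idx)→300, (C,hash)→800, (C,nl_idx)→1900, (A,merge)→3140, (C,merge)→3420, (A,hash)→5440 …(+2); best=300 via (A,nl_idx)
  {AB}: card=22500; try (B,hash)→6000, (A,hash)→6000, (B,merge)→6300, (A,merge)→6300, (A,nl_idx)→25500, (B,nl)→90300 …(+1); best=6000 via (B,hash)
  {ABC}: card=375; try (A,nl_idx)→3875, (B,merge)→4100, (B,hash)→5800, (A,hash)→6500, (A,merge)→6800, (C,hash)→28700 …(+5); best=3875 via (A,nl_idx)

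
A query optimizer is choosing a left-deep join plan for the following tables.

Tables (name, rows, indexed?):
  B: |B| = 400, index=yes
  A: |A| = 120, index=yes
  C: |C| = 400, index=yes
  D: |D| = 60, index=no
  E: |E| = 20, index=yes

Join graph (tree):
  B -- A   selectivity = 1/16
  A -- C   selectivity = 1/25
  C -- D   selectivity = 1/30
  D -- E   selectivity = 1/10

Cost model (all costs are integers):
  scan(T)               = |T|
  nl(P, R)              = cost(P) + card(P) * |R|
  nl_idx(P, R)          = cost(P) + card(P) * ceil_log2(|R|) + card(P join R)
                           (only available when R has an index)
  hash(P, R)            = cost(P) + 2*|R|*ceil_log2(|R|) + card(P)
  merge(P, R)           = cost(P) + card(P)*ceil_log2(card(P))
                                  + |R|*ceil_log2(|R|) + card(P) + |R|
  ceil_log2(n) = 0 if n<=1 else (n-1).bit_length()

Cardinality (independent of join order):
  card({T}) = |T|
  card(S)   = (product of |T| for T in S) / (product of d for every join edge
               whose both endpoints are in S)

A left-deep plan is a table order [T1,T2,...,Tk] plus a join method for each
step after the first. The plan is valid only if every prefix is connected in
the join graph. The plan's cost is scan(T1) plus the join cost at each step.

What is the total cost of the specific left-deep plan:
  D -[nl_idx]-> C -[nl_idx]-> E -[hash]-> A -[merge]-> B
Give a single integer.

step 1: scan D: cost=60, card=60
step 2: join C via nl_idx
    card(P join C) = 60*400/(30) = 800
    cost = 60 + 60*9 + 800 = 1400
step 3: join E via nl_idx
    card(P join E) = 800*20/(10) = 1600
    cost = 1400 + 800*5 + 1600 = 7000
step 4: join A via hash
    card(P join A) = 1600*120/(25) = 7680
    cost = 7000 + 2*120*7 + 1600 = 10280
step 5: join B via merge
    card(P join B) = 7680*400/(16) = 192000
    cost = 10280 + 7680*13 + 400*9 + 7680 + 400 = 121800

121800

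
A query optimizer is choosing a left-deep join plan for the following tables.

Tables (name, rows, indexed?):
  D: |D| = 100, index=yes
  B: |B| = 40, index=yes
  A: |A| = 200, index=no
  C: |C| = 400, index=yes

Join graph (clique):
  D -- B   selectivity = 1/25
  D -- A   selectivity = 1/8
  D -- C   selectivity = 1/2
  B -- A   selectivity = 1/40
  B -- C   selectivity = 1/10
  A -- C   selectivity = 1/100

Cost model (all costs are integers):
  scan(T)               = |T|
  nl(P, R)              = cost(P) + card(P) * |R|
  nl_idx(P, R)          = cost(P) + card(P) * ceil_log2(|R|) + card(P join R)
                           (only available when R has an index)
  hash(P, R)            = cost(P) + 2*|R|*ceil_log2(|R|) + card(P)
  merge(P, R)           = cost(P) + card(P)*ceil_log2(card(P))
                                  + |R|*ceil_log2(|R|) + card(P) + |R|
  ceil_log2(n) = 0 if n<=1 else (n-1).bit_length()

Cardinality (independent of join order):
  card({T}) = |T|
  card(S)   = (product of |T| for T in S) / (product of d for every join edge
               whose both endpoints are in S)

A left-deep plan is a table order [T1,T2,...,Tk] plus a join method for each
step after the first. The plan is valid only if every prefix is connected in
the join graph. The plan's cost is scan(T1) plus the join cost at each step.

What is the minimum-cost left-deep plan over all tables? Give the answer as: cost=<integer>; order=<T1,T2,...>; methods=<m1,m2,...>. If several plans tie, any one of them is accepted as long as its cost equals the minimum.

Selinger DP (subsets sized 1..n):
  {D}: scan cost=100, card=100
  {B}: scan cost=40, card=40
  {A}: scan cost=200, card=200
  {C}: scan cost=400, card=400
  {BD}: card=160; try (D,nl_idx)→480, (B,hash)→680, (B,nl_idx)→860, (D,merge)→1120, (B,merge)→1180, (D,hash)→1480 …(+2); best=480 via (D,nl_idx)
  {AD}: card=2500; try (D,hash)→1800, (A,merge)→2700, (D,merge)→2800, (A,hash)→3400, (D,nl_idx)→4100, (A,nl)→20100 …(+1); best=1800 via (D,hash)
  {CD}: card=20000; try (D,hash)→2200, (C,merge)→4900, (D,merge)→5200, (C,hash)→7400, (C,nl_idx)→21000, (D,nl_idx)→23200 …(+2); best=2200 via (D,hash)
  {AB}: card=200; try (B,hash)→880, (B,nl_idx)→1600, (A,merge)→2120, (B,merge)→2280, (A,hash)→3280, (A,nl)→8040 …(+1); best=880 via (B,hash)
  {BC}: card=1600; try (B,hash)→1280, (C,nl_idx)→2000, (C,merge)→4320, (B,nl_idx)→4400, (B,merge)→4680, (C,hash)→7280 …(+2); best=1280 via (B,hash)
  {AC}: card=800; try (C,nl_idx)→2800, (A,hash)→4000, (C,merge)→6000, (A,merge)→6200, (C,hash)→7600, (C,nl)→80200 …(+1); best=2800 via (C,nl_idx)
  {ABD}: card=100; try (D,nl_idx)→2380, (D,hash)→2480, (D,merge)→3480, (A,merge)→3720, (A,hash)→3840, (B,hash)→4780 …(+5); best=2380 via (D,nl_idx)
  {BCD}: card=3200; try (D,hash)→4280, (C,nl_idx)→5120, (C,merge)→5920, (C,hash)→7840, (D,nl_idx)→15680, (D,merge)→21280 …(+6); best=4280 via (D,hash)
  {ACD}: card=5000; try (D,hash)→5000, (C,hash)→11500, (D,merge)→12400, (D,nl_idx)→13400, (A,hash)→25400, (C,nl_idx)→29300 …(+5); best=5000 via (D,hash)
  {ABC}: card=80; try (C,nl_idx)→2760, (B,hash)→4080, (A,hash)→6080, (C,merge)→6680, (B,nl_idx)→7680, (C,hash)→8280 …(+5); best=2760 via (C,nl_idx)
  {ABCD}: card=20; try (C,nl_idx)→3300, (D,nl_idx)→3340, (D,merge)→4200, (D,hash)→4240, (C,merge)→7180, (C,hash)→9680 …(+9); best=3300 via (C,nl_idx)

cost=3300; order=A,B,D,C; methods=hash,nl_idx,nl_idx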